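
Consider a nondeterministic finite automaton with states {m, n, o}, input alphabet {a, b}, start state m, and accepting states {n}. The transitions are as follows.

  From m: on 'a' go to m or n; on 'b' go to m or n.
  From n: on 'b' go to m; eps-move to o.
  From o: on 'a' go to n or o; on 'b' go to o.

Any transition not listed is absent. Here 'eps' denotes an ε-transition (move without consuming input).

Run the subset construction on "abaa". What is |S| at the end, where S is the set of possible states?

3

Start in {m}.
Read 'a': {m} → {m, n, o}.
Read 'b': {m, n, o} → {m, n, o}.
Read 'a': {m, n, o} → {m, n, o}.
Read 'a': {m, n, o} → {m, n, o}.
That set has 3 states.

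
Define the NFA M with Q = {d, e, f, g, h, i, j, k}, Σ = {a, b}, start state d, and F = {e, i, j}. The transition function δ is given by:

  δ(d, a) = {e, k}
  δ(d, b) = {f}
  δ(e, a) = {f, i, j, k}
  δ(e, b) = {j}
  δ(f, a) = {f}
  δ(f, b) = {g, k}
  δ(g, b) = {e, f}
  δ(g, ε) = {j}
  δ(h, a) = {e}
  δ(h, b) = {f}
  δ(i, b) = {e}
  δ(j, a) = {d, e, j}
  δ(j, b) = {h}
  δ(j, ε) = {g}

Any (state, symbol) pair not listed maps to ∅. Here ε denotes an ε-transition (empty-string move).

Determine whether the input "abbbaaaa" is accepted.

Yes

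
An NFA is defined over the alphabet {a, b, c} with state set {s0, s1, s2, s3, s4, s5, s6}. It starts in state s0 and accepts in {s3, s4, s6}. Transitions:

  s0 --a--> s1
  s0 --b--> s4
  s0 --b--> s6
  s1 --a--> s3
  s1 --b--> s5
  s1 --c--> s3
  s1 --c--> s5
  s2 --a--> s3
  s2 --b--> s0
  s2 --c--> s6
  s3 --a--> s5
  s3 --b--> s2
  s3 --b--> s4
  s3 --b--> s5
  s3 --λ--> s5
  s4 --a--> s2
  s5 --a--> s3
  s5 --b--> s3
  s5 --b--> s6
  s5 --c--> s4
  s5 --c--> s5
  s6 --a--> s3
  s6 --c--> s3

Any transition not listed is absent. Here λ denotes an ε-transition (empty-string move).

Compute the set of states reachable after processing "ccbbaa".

∅

Start in {s0}.
Read 'c': s0→∅; now ∅.
The set is empty and remains empty for the remaining 5 symbols.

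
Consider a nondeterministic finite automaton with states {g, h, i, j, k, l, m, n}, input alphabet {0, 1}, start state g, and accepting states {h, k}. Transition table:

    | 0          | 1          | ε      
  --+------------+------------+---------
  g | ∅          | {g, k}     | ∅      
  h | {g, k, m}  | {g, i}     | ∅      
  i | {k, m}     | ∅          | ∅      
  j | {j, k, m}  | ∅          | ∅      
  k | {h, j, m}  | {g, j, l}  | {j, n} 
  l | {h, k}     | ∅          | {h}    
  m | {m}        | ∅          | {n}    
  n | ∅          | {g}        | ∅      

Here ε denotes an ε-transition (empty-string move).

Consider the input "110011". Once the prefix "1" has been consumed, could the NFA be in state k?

Start in {g}.
Read '1': g→{g, k}; union {g, k}; ε-closure = {g, j, k, n}.
State k is in {g, j, k, n}.

Yes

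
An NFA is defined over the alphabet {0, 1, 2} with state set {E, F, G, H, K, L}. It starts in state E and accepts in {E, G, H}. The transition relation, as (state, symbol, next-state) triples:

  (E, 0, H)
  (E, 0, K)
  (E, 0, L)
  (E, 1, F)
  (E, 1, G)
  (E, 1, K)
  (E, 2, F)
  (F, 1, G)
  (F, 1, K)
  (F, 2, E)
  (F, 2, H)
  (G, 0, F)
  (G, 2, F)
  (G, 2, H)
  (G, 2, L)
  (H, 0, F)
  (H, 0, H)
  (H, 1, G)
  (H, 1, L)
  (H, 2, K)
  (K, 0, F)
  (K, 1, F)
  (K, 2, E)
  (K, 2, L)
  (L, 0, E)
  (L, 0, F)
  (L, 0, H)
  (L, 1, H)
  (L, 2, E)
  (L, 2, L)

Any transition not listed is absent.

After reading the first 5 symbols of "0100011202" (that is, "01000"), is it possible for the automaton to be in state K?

Start in {E}.
Read '0': {E} → {H, K, L}.
Read '1': {H, K, L} → {F, G, H, L}.
Read '0': {F, G, H, L} → {E, F, H}.
Read '0': {E, F, H} → {F, H, K, L}.
Read '0': {F, H, K, L} → {E, F, H}.
State K is not in {E, F, H}.

No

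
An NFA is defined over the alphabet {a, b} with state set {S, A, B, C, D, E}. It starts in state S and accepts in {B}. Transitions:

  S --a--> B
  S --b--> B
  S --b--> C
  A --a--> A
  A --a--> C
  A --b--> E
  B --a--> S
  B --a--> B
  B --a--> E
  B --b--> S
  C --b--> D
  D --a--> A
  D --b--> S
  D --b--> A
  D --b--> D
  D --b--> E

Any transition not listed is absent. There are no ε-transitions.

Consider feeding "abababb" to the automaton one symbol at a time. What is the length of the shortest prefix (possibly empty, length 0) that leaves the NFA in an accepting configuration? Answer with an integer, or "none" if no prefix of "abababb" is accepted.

Start in {S}.
Read 'a': S→{B}; now {B}.
None of the earlier sets intersect F, but {B} does.

1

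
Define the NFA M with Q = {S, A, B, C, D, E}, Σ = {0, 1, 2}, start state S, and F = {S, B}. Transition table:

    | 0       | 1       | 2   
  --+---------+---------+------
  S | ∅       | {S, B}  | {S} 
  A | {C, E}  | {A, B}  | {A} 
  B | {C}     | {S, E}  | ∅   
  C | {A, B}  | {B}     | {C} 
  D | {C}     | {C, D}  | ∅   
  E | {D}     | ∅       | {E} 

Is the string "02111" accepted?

No

Start in {S}.
Read '0': {S} → ∅.
The set is empty and remains empty for the remaining 4 symbols.
The final set ∅ contains no accepting state.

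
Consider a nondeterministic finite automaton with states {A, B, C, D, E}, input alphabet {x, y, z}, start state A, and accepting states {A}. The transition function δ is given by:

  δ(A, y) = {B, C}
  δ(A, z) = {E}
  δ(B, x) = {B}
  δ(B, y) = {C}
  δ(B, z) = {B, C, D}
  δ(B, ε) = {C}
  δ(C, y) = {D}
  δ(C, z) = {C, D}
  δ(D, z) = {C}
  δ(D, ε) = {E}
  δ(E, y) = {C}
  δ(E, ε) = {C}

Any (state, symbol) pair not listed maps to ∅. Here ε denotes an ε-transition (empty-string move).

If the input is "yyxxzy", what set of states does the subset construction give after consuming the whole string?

∅

Start in {A}.
Read 'y': {A} → {B, C}.
Read 'y': {B, C} → {C, D, E}.
Read 'x': {C, D, E} → ∅.
The set is empty and remains empty for the remaining 3 symbols.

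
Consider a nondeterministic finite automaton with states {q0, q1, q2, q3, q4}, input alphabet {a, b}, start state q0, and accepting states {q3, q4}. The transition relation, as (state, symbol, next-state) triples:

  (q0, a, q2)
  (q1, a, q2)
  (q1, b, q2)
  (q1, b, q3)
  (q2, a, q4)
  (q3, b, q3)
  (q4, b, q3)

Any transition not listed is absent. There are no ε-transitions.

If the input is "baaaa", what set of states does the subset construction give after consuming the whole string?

Start in {q0}.
Read 'b': q0→∅; now ∅.
The set is empty and remains empty for the remaining 4 symbols.

∅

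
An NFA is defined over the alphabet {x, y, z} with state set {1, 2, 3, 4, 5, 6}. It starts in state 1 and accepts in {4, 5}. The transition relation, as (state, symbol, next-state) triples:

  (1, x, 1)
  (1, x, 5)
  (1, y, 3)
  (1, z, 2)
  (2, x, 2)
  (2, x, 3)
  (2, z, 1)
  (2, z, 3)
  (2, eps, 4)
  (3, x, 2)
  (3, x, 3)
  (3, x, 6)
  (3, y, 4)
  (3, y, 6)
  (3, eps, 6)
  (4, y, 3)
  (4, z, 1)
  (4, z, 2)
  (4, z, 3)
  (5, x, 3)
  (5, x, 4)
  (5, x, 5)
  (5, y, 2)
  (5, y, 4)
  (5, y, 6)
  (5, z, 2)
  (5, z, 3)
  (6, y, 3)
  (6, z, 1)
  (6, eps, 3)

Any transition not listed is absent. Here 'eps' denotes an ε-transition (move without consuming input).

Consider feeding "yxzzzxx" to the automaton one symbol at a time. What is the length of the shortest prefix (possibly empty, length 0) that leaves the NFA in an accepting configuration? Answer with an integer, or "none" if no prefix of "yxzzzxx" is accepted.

Start in {1}.
Read 'y': {1} → {3, 6}.
Read 'x': {3, 6} → {2, 3, 4, 6}.
None of the earlier sets intersect F, but {2, 3, 4, 6} does.

2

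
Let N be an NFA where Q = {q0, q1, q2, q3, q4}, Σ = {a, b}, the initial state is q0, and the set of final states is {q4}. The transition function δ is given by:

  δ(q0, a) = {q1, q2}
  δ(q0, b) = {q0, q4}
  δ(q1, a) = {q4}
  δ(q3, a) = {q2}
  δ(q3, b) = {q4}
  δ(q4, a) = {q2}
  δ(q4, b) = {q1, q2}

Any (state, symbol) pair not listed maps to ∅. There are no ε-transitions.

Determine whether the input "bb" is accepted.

Start in {q0}.
Read 'b': {q0} → {q0, q4}.
Read 'b': {q0, q4} → {q0, q1, q2, q4}.
The final set {q0, q1, q2, q4} contains the accepting state q4.

Yes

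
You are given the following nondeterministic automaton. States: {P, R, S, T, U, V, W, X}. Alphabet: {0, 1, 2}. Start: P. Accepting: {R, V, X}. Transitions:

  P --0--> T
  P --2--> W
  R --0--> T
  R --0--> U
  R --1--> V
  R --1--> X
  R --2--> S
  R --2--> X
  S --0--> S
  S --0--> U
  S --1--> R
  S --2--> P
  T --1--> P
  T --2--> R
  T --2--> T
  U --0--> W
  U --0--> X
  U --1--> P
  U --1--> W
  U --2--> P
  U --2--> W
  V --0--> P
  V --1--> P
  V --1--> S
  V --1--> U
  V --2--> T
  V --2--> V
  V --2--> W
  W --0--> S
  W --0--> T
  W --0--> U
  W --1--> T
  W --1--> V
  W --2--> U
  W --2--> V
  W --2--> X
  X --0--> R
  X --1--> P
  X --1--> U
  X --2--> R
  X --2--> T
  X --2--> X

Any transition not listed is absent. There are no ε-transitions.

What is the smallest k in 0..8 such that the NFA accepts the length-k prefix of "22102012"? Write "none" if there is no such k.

2

Start in {P}.
Read '2': {P} → {W}.
Read '2': {W} → {U, V, X}.
None of the earlier sets intersect F, but {U, V, X} does.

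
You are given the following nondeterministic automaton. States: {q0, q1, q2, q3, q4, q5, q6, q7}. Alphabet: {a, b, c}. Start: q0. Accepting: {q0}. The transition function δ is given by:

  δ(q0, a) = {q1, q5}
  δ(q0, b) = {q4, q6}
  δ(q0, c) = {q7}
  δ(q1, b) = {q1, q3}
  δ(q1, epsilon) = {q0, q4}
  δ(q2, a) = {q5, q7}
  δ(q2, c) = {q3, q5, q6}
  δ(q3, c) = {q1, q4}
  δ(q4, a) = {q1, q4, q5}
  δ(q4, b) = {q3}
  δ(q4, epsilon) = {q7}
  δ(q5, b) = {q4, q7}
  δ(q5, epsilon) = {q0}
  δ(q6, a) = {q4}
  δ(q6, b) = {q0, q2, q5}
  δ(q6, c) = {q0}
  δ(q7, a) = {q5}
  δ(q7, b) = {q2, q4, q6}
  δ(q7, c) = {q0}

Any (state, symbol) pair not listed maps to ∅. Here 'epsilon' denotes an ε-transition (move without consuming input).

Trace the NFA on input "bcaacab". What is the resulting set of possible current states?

{q0, q1, q2, q3, q4, q6, q7}

Start in {q0}.
Read 'b': {q0} → {q4, q6, q7}.
Read 'c': {q4, q6, q7} → {q0}.
Read 'a': {q0} → {q0, q1, q4, q5, q7}.
Read 'a': {q0, q1, q4, q5, q7} → {q0, q1, q4, q5, q7}.
Read 'c': {q0, q1, q4, q5, q7} → {q0, q7}.
Read 'a': {q0, q7} → {q0, q1, q4, q5, q7}.
Read 'b': {q0, q1, q4, q5, q7} → {q0, q1, q2, q3, q4, q6, q7}.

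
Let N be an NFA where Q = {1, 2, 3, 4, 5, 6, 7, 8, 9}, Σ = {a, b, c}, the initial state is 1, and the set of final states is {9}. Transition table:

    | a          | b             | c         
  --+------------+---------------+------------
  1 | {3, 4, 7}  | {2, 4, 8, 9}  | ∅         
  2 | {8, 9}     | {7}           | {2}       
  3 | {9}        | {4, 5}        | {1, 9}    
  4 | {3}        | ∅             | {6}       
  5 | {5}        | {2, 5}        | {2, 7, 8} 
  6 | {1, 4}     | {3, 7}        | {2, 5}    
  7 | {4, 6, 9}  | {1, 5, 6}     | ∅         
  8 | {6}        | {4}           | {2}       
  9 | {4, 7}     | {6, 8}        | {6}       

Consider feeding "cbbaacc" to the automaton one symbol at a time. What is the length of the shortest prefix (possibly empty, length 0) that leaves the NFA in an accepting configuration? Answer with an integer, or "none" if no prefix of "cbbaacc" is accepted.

Start in {1}.
Read 'c': {1} → ∅.
The set is empty and remains empty for the remaining 6 symbols.
No reachable set along the way intersects F.

none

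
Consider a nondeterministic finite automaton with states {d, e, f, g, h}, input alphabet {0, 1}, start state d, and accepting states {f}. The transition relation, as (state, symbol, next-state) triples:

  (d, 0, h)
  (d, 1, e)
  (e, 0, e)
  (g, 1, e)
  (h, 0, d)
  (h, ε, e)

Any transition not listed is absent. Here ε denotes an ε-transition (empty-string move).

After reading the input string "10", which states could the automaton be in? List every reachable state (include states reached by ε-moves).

{e}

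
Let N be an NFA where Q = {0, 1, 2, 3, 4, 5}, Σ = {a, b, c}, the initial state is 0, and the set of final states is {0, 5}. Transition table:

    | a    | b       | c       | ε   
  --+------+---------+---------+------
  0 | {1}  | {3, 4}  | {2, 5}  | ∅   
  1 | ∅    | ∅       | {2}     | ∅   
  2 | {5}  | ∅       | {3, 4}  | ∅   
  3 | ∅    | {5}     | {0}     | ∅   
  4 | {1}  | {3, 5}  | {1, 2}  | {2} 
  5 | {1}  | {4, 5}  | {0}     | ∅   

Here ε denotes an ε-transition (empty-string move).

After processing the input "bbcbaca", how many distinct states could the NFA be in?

Start in {0}.
Read 'b': 0→{3, 4}; union {3, 4}; ε-closure = {2, 3, 4}.
Read 'b': 2→∅, 3→{5}, 4→{3, 5}; now {3, 5}.
Read 'c': 3→{0}, 5→{0}; now {0}.
Read 'b': 0→{3, 4}; union {3, 4}; ε-closure = {2, 3, 4}.
Read 'a': 2→{5}, 3→∅, 4→{1}; now {1, 5}.
Read 'c': 1→{2}, 5→{0}; now {0, 2}.
Read 'a': 0→{1}, 2→{5}; now {1, 5}.
That set has 2 states.

2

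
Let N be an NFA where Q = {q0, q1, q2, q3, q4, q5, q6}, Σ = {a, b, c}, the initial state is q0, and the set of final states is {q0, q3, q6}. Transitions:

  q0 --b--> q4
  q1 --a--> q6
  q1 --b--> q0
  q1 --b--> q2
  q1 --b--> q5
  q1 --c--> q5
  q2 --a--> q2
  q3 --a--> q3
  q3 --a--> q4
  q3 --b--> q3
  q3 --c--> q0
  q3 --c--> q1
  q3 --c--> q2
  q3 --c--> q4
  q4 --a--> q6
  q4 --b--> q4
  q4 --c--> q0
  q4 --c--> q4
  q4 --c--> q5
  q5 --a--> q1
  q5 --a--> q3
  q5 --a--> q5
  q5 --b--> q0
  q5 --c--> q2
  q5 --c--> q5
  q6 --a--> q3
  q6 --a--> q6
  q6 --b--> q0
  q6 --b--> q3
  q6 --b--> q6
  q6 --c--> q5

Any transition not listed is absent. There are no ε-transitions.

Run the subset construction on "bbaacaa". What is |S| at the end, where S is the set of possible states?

6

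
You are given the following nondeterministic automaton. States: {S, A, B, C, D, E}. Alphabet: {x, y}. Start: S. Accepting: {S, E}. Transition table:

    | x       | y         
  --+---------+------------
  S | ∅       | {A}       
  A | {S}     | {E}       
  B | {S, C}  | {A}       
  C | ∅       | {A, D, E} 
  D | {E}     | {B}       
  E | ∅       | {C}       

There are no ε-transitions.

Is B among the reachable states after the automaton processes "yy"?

Start in {S}.
Read 'y': {S} → {A}.
Read 'y': {A} → {E}.
State B is not in {E}.

No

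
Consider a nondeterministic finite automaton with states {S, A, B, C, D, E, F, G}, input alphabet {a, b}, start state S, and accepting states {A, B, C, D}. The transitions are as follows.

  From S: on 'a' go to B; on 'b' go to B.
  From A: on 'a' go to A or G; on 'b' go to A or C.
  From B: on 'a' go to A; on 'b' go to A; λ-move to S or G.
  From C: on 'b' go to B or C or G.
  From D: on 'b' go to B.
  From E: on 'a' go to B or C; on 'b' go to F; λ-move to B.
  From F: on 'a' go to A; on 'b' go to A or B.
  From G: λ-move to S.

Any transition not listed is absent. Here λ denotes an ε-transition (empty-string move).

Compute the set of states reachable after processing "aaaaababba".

{S, A, B, G}

Start in {S}.
Read 'a': S→{B}; union {B}; ε-closure = {S, B, G}.
Read 'a': S→{B}, B→{A}, G→∅; union {A, B}; ε-closure = {S, A, B, G}.
Read 'a': S→{B}, A→{A, G}, B→{A}, G→∅; union {A, B, G}; ε-closure = {S, A, B, G}.
Read 'a': S→{B}, A→{A, G}, B→{A}, G→∅; union {A, B, G}; ε-closure = {S, A, B, G}.
Read 'a': S→{B}, A→{A, G}, B→{A}, G→∅; union {A, B, G}; ε-closure = {S, A, B, G}.
Read 'b': S→{B}, A→{A, C}, B→{A}, G→∅; union {A, B, C}; ε-closure = {S, A, B, C, G}.
Read 'a': S→{B}, A→{A, G}, B→{A}, C→∅, G→∅; union {A, B, G}; ε-closure = {S, A, B, G}.
Read 'b': S→{B}, A→{A, C}, B→{A}, G→∅; union {A, B, C}; ε-closure = {S, A, B, C, G}.
Read 'b': S→{B}, A→{A, C}, B→{A}, C→{B, C, G}, G→∅; union {A, B, C, G}; ε-closure = {S, A, B, C, G}.
Read 'a': S→{B}, A→{A, G}, B→{A}, C→∅, G→∅; union {A, B, G}; ε-closure = {S, A, B, G}.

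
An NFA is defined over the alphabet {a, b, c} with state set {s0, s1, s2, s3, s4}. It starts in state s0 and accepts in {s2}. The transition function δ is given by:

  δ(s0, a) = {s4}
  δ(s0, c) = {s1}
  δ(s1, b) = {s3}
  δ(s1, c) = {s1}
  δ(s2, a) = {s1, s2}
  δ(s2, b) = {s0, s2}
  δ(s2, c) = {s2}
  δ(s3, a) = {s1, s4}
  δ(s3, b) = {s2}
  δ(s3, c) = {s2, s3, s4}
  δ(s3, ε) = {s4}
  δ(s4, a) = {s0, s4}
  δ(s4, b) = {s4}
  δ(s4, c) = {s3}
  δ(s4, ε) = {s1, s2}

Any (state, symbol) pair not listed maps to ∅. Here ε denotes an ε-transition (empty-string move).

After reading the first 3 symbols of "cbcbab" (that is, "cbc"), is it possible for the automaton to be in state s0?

Start in {s0}.
Read 'c': {s0} → {s1}.
Read 'b': {s1} → {s1, s2, s3, s4}.
Read 'c': {s1, s2, s3, s4} → {s1, s2, s3, s4}.
State s0 is not in {s1, s2, s3, s4}.

No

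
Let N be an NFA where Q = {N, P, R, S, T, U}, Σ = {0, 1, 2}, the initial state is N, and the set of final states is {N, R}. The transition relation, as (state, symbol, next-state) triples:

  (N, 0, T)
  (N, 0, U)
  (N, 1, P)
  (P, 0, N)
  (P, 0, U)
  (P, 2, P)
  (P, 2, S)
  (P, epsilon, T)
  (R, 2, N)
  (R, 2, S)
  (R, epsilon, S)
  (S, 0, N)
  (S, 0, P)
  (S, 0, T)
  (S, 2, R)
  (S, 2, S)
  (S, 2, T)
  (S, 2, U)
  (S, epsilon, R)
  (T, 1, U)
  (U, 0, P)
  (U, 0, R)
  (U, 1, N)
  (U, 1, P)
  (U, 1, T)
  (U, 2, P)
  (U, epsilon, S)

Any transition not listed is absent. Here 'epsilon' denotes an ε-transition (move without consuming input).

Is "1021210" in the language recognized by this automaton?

Yes

Start in {N}.
Read '1': N→{P}; union {P}; ε-closure = {P, T}.
Read '0': P→{N, U}, T→∅; union {N, U}; ε-closure = {N, R, S, U}.
Read '2': N→∅, R→{N, S}, S→{R, S, T, U}, U→{P}; now {N, P, R, S, T, U}.
Read '1': N→{P}, P→∅, R→∅, S→∅, T→{U}, U→{N, P, T}; union {N, P, T, U}; ε-closure = {N, P, R, S, T, U}.
Read '2': N→∅, P→{P, S}, R→{N, S}, S→{R, S, T, U}, T→∅, U→{P}; now {N, P, R, S, T, U}.
Read '1': N→{P}, P→∅, R→∅, S→∅, T→{U}, U→{N, P, T}; union {N, P, T, U}; ε-closure = {N, P, R, S, T, U}.
Read '0': N→{T, U}, P→{N, U}, R→∅, S→{N, P, T}, T→∅, U→{P, R}; union {N, P, R, T, U}; ε-closure = {N, P, R, S, T, U}.
The final set {N, P, R, S, T, U} contains the accepting states N, R.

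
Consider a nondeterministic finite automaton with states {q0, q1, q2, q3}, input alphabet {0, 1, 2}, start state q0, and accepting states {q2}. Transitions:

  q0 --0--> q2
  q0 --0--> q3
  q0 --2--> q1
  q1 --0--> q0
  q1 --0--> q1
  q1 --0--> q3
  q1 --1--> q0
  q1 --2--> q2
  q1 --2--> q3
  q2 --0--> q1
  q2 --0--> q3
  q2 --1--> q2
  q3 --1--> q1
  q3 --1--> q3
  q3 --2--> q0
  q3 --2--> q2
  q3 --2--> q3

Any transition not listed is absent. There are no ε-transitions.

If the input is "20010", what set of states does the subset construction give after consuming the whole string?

{q0, q1, q2, q3}

Start in {q0}.
Read '2': q0→{q1}; now {q1}.
Read '0': q1→{q0, q1, q3}; now {q0, q1, q3}.
Read '0': q0→{q2, q3}, q1→{q0, q1, q3}, q3→∅; now {q0, q1, q2, q3}.
Read '1': q0→∅, q1→{q0}, q2→{q2}, q3→{q1, q3}; now {q0, q1, q2, q3}.
Read '0': q0→{q2, q3}, q1→{q0, q1, q3}, q2→{q1, q3}, q3→∅; now {q0, q1, q2, q3}.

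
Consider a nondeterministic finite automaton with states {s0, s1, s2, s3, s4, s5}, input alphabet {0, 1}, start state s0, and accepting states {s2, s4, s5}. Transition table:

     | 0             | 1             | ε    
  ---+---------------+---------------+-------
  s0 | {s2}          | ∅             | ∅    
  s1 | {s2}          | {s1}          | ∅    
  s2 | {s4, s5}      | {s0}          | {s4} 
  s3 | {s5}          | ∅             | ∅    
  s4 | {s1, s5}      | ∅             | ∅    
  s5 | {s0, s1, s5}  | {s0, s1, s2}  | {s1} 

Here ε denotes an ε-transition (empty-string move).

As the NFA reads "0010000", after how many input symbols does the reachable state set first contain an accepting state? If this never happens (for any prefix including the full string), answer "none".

1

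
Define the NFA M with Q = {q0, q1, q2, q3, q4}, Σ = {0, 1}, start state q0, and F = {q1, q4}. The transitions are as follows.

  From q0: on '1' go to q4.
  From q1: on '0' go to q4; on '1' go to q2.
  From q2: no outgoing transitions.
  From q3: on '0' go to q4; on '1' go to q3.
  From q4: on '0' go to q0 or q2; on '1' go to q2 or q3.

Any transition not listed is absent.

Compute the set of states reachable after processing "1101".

{q2, q3}

Start in {q0}.
Read '1': q0→{q4}; now {q4}.
Read '1': q4→{q2, q3}; now {q2, q3}.
Read '0': q2→∅, q3→{q4}; now {q4}.
Read '1': q4→{q2, q3}; now {q2, q3}.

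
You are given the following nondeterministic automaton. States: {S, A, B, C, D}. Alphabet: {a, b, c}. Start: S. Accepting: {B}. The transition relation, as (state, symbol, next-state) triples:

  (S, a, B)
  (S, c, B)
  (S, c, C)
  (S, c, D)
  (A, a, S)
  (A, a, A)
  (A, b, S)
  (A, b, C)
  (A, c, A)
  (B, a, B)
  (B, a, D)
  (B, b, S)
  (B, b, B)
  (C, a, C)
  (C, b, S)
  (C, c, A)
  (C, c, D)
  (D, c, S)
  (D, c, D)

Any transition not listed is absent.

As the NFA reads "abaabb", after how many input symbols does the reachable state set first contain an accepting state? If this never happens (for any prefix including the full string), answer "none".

1

Start in {S}.
Read 'a': S→{B}; now {B}.
None of the earlier sets intersect F, but {B} does.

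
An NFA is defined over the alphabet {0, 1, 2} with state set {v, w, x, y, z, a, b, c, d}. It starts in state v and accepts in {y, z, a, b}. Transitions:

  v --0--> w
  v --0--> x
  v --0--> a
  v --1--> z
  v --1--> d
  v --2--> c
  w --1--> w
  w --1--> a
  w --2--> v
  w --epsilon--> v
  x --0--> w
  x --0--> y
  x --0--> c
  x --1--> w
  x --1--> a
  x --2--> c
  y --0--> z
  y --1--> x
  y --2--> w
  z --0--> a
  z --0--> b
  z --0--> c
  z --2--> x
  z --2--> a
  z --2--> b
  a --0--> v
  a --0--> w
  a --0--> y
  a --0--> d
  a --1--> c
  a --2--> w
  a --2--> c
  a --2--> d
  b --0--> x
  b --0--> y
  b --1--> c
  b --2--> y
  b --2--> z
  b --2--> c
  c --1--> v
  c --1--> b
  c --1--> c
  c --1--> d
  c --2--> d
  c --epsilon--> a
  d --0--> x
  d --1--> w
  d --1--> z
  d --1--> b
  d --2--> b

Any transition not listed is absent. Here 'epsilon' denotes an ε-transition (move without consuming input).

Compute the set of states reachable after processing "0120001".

{v, w, x, z, a, b, c, d}

Start in {v}.
Read '0': {v} → {v, w, x, a}.
Read '1': {v, w, x, a} → {v, w, z, a, c, d}.
Read '2': {v, w, z, a, c, d} → {v, w, x, a, b, c, d}.
Read '0': {v, w, x, a, b, c, d} → {v, w, x, y, a, c, d}.
Read '0': {v, w, x, y, a, c, d} → {v, w, x, y, z, a, c, d}.
Read '0': {v, w, x, y, z, a, c, d} → {v, w, x, y, z, a, b, c, d}.
Read '1': {v, w, x, y, z, a, b, c, d} → {v, w, x, z, a, b, c, d}.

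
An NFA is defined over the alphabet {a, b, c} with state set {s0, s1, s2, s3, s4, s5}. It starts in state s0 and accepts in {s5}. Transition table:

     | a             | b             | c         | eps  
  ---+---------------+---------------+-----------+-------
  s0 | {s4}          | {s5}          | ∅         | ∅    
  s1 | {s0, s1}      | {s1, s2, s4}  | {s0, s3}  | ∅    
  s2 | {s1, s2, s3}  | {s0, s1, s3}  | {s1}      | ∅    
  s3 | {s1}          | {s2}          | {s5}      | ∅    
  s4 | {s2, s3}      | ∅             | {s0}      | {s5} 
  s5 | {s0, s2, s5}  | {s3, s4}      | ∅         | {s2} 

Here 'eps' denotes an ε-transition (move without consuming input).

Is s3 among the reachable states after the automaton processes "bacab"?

Yes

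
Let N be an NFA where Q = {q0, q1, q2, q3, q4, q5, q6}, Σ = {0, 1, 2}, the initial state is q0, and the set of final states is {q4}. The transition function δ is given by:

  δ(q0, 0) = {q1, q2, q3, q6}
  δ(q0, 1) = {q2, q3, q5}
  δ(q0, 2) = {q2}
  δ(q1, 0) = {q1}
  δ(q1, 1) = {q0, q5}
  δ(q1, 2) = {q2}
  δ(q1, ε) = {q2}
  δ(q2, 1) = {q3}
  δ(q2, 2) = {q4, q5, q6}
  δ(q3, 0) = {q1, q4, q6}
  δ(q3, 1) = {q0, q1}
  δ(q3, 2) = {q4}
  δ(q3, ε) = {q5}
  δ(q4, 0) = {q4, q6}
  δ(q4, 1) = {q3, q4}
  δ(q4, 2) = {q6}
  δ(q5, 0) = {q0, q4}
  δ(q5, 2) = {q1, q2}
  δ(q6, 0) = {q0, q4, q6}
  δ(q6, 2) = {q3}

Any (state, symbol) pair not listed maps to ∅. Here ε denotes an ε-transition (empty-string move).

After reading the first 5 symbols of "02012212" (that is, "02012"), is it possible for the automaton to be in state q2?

Start in {q0}.
Read '0': q0→{q1, q2, q3, q6}; union {q1, q2, q3, q6}; ε-closure = {q1, q2, q3, q5, q6}.
Read '2': q1→{q2}, q2→{q4, q5, q6}, q3→{q4}, q5→{q1, q2}, q6→{q3}; now {q1, q2, q3, q4, q5, q6}.
Read '0': q1→{q1}, q2→∅, q3→{q1, q4, q6}, q4→{q4, q6}, q5→{q0, q4}, q6→{q0, q4, q6}; union {q0, q1, q4, q6}; ε-closure = {q0, q1, q2, q4, q6}.
Read '1': q0→{q2, q3, q5}, q1→{q0, q5}, q2→{q3}, q4→{q3, q4}, q6→∅; now {q0, q2, q3, q4, q5}.
Read '2': q0→{q2}, q2→{q4, q5, q6}, q3→{q4}, q4→{q6}, q5→{q1, q2}; now {q1, q2, q4, q5, q6}.
State q2 is in {q1, q2, q4, q5, q6}.

Yes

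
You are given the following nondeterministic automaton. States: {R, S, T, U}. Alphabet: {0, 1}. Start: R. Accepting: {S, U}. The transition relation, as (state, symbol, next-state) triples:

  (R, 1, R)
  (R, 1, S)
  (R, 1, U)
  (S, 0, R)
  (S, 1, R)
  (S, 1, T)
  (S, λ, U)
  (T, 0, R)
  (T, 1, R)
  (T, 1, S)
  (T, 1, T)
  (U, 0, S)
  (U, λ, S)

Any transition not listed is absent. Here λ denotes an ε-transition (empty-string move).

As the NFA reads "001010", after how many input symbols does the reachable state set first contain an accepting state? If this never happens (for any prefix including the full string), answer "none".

Start in {R}.
Read '0': {R} → ∅.
The set is empty and remains empty for the remaining 5 symbols.
No reachable set along the way intersects F.

none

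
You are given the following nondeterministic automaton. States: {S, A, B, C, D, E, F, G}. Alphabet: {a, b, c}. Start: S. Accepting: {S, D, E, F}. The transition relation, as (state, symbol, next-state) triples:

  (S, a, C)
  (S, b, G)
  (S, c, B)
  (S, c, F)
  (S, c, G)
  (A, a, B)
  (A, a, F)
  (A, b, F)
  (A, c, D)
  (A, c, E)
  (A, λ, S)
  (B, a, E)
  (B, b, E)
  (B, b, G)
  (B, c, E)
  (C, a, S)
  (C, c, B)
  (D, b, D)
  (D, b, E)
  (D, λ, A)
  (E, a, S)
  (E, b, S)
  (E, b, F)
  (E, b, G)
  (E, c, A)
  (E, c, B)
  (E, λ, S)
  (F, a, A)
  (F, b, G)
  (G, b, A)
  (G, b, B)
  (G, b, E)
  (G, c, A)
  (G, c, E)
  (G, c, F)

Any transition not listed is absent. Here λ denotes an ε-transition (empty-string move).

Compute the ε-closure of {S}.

Begin with {S}.
No ε-moves leave this set, so the closure equals the set itself.

{S}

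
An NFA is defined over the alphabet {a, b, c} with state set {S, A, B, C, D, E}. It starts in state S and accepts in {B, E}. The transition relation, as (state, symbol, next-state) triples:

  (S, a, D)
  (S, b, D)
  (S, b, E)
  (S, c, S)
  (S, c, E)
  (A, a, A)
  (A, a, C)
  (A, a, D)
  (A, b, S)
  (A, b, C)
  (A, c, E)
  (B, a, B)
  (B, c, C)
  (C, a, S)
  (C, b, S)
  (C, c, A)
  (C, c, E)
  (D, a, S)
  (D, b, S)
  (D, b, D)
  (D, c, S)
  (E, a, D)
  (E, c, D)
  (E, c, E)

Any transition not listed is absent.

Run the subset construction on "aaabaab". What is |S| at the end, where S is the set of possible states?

3

Start in {S}.
Read 'a': S→{D}; now {D}.
Read 'a': D→{S}; now {S}.
Read 'a': S→{D}; now {D}.
Read 'b': D→{S, D}; now {S, D}.
Read 'a': S→{D}, D→{S}; now {S, D}.
Read 'a': S→{D}, D→{S}; now {S, D}.
Read 'b': S→{D, E}, D→{S, D}; now {S, D, E}.
That set has 3 states.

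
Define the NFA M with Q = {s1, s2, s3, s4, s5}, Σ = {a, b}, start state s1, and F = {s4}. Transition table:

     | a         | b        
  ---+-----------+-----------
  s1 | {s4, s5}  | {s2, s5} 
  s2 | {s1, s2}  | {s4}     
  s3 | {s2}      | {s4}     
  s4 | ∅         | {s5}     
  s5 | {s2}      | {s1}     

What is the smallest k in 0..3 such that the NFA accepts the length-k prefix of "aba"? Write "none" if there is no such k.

1

Start in {s1}.
Read 'a': s1→{s4, s5}; now {s4, s5}.
None of the earlier sets intersect F, but {s4, s5} does.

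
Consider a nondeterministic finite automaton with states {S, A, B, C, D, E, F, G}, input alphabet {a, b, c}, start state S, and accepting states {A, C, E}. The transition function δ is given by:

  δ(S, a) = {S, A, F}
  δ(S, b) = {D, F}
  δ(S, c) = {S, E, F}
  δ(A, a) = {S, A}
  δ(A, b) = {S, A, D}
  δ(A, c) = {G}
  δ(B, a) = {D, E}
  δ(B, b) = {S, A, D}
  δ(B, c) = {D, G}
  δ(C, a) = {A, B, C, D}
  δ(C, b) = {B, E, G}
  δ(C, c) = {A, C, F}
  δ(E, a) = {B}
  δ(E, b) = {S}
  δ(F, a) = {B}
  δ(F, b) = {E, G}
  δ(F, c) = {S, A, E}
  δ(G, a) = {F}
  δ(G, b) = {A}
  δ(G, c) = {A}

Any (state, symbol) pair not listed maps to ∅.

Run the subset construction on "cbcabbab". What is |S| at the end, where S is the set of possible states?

Start in {S}.
Read 'c': {S} → {S, E, F}.
Read 'b': {S, E, F} → {S, D, E, F, G}.
Read 'c': {S, D, E, F, G} → {S, A, E, F}.
Read 'a': {S, A, E, F} → {S, A, B, F}.
Read 'b': {S, A, B, F} → {S, A, D, E, F, G}.
Read 'b': {S, A, D, E, F, G} → {S, A, D, E, F, G}.
Read 'a': {S, A, D, E, F, G} → {S, A, B, F}.
Read 'b': {S, A, B, F} → {S, A, D, E, F, G}.
That set has 6 states.

6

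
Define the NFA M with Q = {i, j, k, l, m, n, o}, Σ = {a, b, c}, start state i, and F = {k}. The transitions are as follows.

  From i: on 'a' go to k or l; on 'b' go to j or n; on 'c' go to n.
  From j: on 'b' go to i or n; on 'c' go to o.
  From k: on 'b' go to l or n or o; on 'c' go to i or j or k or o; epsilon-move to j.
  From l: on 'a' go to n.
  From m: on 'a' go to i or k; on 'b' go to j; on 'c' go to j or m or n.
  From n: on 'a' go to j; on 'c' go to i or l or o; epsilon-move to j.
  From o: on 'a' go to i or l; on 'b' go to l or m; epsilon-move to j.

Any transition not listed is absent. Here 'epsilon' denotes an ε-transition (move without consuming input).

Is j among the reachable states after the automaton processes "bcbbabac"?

Start in {i}.
Read 'b': {i} → {j, n}.
Read 'c': {j, n} → {i, j, l, o}.
Read 'b': {i, j, l, o} → {i, j, l, m, n}.
Read 'b': {i, j, l, m, n} → {i, j, n}.
Read 'a': {i, j, n} → {j, k, l}.
Read 'b': {j, k, l} → {i, j, l, n, o}.
Read 'a': {i, j, l, n, o} → {i, j, k, l, n}.
Read 'c': {i, j, k, l, n} → {i, j, k, l, n, o}.
State j is in {i, j, k, l, n, o}.

Yes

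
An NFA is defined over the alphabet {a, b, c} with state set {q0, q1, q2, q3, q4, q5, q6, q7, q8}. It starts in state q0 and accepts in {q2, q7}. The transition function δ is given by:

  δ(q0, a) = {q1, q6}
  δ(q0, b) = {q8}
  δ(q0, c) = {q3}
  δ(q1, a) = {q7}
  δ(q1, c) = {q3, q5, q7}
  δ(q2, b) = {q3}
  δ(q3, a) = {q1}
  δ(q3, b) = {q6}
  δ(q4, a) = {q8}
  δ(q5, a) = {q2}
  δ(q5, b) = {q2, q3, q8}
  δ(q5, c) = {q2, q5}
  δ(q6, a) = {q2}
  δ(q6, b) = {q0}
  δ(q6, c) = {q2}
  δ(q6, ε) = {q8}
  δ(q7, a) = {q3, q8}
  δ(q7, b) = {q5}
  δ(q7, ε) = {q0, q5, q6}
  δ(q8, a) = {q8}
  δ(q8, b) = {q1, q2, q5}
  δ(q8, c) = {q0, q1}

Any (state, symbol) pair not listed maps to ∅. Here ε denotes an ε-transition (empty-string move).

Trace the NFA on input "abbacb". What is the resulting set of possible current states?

Start in {q0}.
Read 'a': {q0} → {q1, q6, q8}.
Read 'b': {q1, q6, q8} → {q0, q1, q2, q5}.
Read 'b': {q0, q1, q2, q5} → {q2, q3, q8}.
Read 'a': {q2, q3, q8} → {q1, q8}.
Read 'c': {q1, q8} → {q0, q1, q3, q5, q6, q7, q8}.
Read 'b': {q0, q1, q3, q5, q6, q7, q8} → {q0, q1, q2, q3, q5, q6, q8}.

{q0, q1, q2, q3, q5, q6, q8}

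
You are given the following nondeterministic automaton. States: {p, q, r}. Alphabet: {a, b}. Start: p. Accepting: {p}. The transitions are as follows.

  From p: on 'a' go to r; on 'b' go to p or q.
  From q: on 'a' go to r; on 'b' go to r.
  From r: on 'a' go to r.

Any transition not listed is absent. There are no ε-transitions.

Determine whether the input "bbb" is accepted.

Yes

Start in {p}.
Read 'b': p→{p, q}; now {p, q}.
Read 'b': p→{p, q}, q→{r}; now {p, q, r}.
Read 'b': p→{p, q}, q→{r}, r→∅; now {p, q, r}.
The final set {p, q, r} contains the accepting state p.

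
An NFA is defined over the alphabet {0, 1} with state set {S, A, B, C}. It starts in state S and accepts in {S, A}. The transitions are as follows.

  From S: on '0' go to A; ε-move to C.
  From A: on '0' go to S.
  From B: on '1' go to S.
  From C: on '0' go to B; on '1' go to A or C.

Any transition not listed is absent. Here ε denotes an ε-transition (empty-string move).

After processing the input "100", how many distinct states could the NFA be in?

2

Start: ε-closure({S}) = {S, C}.
Read '1': S→∅, C→{A, C}; now {A, C}.
Read '0': A→{S}, C→{B}; union {S, B}; ε-closure = {S, B, C}.
Read '0': S→{A}, B→∅, C→{B}; now {A, B}.
That set has 2 states.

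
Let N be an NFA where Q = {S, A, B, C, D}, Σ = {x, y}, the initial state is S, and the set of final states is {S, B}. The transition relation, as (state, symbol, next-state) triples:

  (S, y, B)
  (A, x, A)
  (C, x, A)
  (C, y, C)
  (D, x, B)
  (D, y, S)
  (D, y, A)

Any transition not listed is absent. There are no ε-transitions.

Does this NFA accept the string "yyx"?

No

Start in {S}.
Read 'y': S→{B}; now {B}.
Read 'y': B→∅; now ∅.
The set is empty and remains empty for the remaining 1 symbol.
The final set ∅ contains no accepting state.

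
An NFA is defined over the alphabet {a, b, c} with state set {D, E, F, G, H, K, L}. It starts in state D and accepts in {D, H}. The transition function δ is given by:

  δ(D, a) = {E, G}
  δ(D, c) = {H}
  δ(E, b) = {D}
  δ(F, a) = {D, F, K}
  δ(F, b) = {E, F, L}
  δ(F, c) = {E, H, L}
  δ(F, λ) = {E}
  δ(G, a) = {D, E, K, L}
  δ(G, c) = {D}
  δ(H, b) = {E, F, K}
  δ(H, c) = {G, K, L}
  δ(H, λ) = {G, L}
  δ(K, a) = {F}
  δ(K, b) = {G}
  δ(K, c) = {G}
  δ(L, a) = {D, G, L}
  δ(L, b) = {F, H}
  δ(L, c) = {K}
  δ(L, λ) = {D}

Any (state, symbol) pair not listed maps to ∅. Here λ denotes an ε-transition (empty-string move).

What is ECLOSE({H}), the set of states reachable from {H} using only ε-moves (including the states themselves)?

Begin with {H}.
ε-move H → G; add G.
ε-move H → L; add L.
ε-move L → D; add D.

{D, G, H, L}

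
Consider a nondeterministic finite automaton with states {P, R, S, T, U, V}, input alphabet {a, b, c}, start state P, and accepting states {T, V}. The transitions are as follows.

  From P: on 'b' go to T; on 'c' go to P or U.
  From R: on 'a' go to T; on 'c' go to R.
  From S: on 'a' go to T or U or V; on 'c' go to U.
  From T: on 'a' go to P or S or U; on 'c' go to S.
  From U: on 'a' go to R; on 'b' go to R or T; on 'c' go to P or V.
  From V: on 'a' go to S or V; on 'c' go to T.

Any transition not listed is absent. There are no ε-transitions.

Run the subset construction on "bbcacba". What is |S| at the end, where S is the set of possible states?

0

Start in {P}.
Read 'b': {P} → {T}.
Read 'b': {T} → ∅.
The set is empty and remains empty for the remaining 5 symbols.
That set has 0 states.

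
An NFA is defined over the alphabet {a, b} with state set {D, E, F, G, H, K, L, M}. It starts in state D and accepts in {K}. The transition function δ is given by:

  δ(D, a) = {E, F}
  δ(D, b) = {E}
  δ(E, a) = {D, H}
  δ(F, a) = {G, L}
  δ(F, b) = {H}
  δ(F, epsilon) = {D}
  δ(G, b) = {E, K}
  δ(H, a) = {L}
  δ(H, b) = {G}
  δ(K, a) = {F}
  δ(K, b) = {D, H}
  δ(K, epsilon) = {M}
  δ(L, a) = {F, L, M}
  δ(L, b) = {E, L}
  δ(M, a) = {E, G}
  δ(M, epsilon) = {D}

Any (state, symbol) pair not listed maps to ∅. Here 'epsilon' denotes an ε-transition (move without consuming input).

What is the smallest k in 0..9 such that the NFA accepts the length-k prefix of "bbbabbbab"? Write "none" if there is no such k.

Start in {D}.
Read 'b': D→{E}; now {E}.
Read 'b': E→∅; now ∅.
The set is empty and remains empty for the remaining 7 symbols.
No reachable set along the way intersects F.

none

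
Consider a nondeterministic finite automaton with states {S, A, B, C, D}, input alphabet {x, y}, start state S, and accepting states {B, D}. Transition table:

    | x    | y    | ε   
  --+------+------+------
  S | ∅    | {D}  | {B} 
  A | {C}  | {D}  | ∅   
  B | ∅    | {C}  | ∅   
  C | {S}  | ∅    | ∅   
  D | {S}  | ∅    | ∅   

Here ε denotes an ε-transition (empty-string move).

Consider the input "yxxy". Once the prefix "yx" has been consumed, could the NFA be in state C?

No

Start: ε-closure({S}) = {S, B}.
Read 'y': {S, B} → {C, D}.
Read 'x': {C, D} → {S, B}.
State C is not in {S, B}.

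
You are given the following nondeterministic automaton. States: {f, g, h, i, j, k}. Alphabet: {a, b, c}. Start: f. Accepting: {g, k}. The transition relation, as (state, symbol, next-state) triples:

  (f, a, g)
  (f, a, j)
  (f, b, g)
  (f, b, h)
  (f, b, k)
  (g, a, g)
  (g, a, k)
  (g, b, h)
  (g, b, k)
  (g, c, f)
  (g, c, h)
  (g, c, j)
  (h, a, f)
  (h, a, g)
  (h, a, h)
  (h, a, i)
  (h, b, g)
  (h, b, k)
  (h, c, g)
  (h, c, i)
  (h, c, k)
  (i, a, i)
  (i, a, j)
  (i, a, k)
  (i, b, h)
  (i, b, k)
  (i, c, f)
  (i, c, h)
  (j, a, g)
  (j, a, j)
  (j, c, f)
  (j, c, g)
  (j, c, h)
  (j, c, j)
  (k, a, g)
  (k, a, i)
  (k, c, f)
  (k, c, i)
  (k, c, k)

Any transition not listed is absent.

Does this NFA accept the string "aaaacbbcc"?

Yes

Start in {f}.
Read 'a': {f} → {g, j}.
Read 'a': {g, j} → {g, j, k}.
Read 'a': {g, j, k} → {g, i, j, k}.
Read 'a': {g, i, j, k} → {g, i, j, k}.
Read 'c': {g, i, j, k} → {f, g, h, i, j, k}.
Read 'b': {f, g, h, i, j, k} → {g, h, k}.
Read 'b': {g, h, k} → {g, h, k}.
Read 'c': {g, h, k} → {f, g, h, i, j, k}.
Read 'c': {f, g, h, i, j, k} → {f, g, h, i, j, k}.
The final set {f, g, h, i, j, k} contains the accepting states g, k.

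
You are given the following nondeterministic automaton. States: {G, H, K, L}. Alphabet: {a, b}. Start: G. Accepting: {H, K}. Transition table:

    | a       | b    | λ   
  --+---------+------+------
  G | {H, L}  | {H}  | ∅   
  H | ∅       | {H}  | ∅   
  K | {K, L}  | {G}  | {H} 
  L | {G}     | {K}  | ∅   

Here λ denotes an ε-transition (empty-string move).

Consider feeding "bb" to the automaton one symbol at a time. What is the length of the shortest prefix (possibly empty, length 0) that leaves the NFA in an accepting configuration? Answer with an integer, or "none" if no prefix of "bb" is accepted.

1

Start in {G}.
Read 'b': {G} → {H}.
None of the earlier sets intersect F, but {H} does.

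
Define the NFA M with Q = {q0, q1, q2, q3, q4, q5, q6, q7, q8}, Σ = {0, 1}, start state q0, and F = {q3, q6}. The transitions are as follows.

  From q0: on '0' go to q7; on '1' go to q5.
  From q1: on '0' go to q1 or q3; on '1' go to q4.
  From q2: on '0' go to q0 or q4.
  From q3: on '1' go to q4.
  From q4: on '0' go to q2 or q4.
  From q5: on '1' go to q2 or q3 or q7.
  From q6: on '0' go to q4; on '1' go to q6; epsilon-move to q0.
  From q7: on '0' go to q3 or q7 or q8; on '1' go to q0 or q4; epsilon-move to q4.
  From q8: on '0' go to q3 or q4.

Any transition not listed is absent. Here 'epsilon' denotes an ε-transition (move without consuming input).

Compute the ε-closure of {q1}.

Begin with {q1}.
No ε-moves leave this set, so the closure equals the set itself.

{q1}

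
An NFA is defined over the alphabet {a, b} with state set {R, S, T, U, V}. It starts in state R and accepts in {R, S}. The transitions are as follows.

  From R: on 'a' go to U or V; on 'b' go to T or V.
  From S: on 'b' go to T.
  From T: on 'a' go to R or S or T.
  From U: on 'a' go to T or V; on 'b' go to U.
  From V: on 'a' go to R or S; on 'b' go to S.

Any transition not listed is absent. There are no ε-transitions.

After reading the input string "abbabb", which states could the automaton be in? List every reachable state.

{S, T}

Start in {R}.
Read 'a': {R} → {U, V}.
Read 'b': {U, V} → {S, U}.
Read 'b': {S, U} → {T, U}.
Read 'a': {T, U} → {R, S, T, V}.
Read 'b': {R, S, T, V} → {S, T, V}.
Read 'b': {S, T, V} → {S, T}.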